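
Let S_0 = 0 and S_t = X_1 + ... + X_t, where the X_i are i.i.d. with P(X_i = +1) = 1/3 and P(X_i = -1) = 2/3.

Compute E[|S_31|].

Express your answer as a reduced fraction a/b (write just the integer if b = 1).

Answer: 26575479166531/2541865828329

Derivation:
S_31 takes values m ≡ 1 (mod 2) with |m| ≤ 31; P(S_31=m) = C(31,(31+m)/2) · (1/3)^((31+m)/2) · (2/3)^((31-m)/2).
Distribution: P(S=-31)=2147483648/617673396283947, P(S=-29)=33285996544/617673396283947, P(S=-27)=83214991360/205891132094649, P(S=-25)=1206617374720/617673396283947, P(S=-23)=4223160811520/617673396283947, P(S=-21)=422316081152/22876792454961, P(S=-19)=2745054527488/68630377364883, P(S=-17)=4901883084800/68630377364883, P(S=-15)=2450941542400/22876792454961, P(S=-13)=28185827737600/205891132094649, P(S=-11)=31004410511360/205891132094649, P(S=-9)=9865039708160/68630377364883, P(S=-7)=24662599270400/205891132094649, P(S=-5)=18022668697600/205891132094649, P(S=-3)=1287333478400/22876792454961, P(S=-1)=2188466913280/68630377364883, P(S=1)=1094233456640/68630377364883, P(S=3)=160916684800/22876792454961, P(S=5)=563208396800/205891132094649, P(S=7)=192676556800/205891132094649, P(S=9)=19267655680/68630377364883, P(S=11)=15138872320/205891132094649, P(S=13)=3440652800/205891132094649, P(S=15)=74796800/22876792454961, P(S=17)=37398400/68630377364883, P(S=19)=5235776/68630377364883, P(S=21)=201376/22876792454961, P(S=23)=503440/617673396283947, P(S=25)=35960/617673396283947, P(S=27)=620/205891132094649, P(S=29)=62/617673396283947, P(S=31)=1/617673396283947
E[|S_31|] = Σ_m |m|·P(S_31=m) = 26575479166531/2541865828329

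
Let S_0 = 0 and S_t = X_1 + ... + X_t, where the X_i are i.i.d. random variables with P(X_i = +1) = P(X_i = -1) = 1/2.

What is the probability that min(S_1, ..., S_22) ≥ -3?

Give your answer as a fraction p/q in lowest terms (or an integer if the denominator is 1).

Let f(t,s) = #length-t paths at position s with S_1..S_t all ≥ -3.
f(t,s) = f(t-1,s-1) + f(t-1,s+1) for s ≥ -3; f(t,s) = 0 for s < -3.
t=0: f(0,0)=1
t=1: f(1,-1)=1 f(1,1)=1
t=2: f(2,-2)=1 f(2,0)=2 f(2,2)=1
t=3: f(3,-3)=1 f(3,-1)=3 f(3,1)=3 f(3,3)=1
t=4: f(4,-2)=4 f(4,0)=6 f(4,2)=4 f(4,4)=1
t=5: f(5,-3)=4 f(5,-1)=10 f(5,1)=10 f(5,3)=5 f(5,5)=1
t=6: f(6,-2)=14 f(6,0)=20 f(6,2)=15 f(6,4)=6 f(6,6)=1
t=7: f(7,-3)=14 f(7,-1)=34 f(7,1)=35 f(7,3)=21 f(7,5)=7 f(7,7)=1
t=8: f(8,-2)=48 f(8,0)=69 f(8,2)=56 f(8,4)=28 f(8,6)=8 f(8,8)=1
t=9: f(9,-3)=48 f(9,-1)=117 f(9,1)=125 f(9,3)=84 f(9,5)=36 f(9,7)=9 f(9,9)=1
t=10: f(10,-2)=165 f(10,0)=242 f(10,2)=209 f(10,4)=120 f(10,6)=45 f(10,8)=10 f(10,10)=1
t=11: f(11,-3)=165 f(11,-1)=407 f(11,1)=451 f(11,3)=329 f(11,5)=165 f(11,7)=55 f(11,9)=11 f(11,11)=1
t=12: f(12,-2)=572 f(12,0)=858 f(12,2)=780 f(12,4)=494 f(12,6)=220 f(12,8)=66 f(12,10)=12 f(12,12)=1
t=13: f(13,-3)=572 f(13,-1)=1430 f(13,1)=1638 f(13,3)=1274 f(13,5)=714 f(13,7)=286 f(13,9)=78 f(13,11)=13 f(13,13)=1
t=14: f(14,-2)=2002 f(14,0)=3068 f(14,2)=2912 f(14,4)=1988 f(14,6)=1000 f(14,8)=364 f(14,10)=91 f(14,12)=14 f(14,14)=1
t=15: f(15,-3)=2002 f(15,-1)=5070 f(15,1)=5980 f(15,3)=4900 f(15,5)=2988 f(15,7)=1364 f(15,9)=455 f(15,11)=105 f(15,13)=15 f(15,15)=1
t=16: f(16,-2)=7072 f(16,0)=11050 f(16,2)=10880 f(16,4)=7888 f(16,6)=4352 f(16,8)=1819 f(16,10)=560 f(16,12)=120 f(16,14)=16 f(16,16)=1
t=17: f(17,-3)=7072 f(17,-1)=18122 f(17,1)=21930 f(17,3)=18768 f(17,5)=12240 f(17,7)=6171 f(17,9)=2379 f(17,11)=680 f(17,13)=136 f(17,15)=17 f(17,17)=1
t=18: f(18,-2)=25194 f(18,0)=40052 f(18,2)=40698 f(18,4)=31008 f(18,6)=18411 f(18,8)=8550 f(18,10)=3059 f(18,12)=816 f(18,14)=153 f(18,16)=18 f(18,18)=1
t=19: f(19,-3)=25194 f(19,-1)=65246 f(19,1)=80750 f(19,3)=71706 f(19,5)=49419 f(19,7)=26961 f(19,9)=11609 f(19,11)=3875 f(19,13)=969 f(19,15)=171 f(19,17)=19 f(19,19)=1
t=20: f(20,-2)=90440 f(20,0)=145996 f(20,2)=152456 f(20,4)=121125 f(20,6)=76380 f(20,8)=38570 f(20,10)=15484 f(20,12)=4844 f(20,14)=1140 f(20,16)=190 f(20,18)=20 f(20,20)=1
t=21: f(21,-3)=90440 f(21,-1)=236436 f(21,1)=298452 f(21,3)=273581 f(21,5)=197505 f(21,7)=114950 f(21,9)=54054 f(21,11)=20328 f(21,13)=5984 f(21,15)=1330 f(21,17)=210 f(21,19)=21 f(21,21)=1
t=22: f(22,-2)=326876 f(22,0)=534888 f(22,2)=572033 f(22,4)=471086 f(22,6)=312455 f(22,8)=169004 f(22,10)=74382 f(22,12)=26312 f(22,14)=7314 f(22,16)=1540 f(22,18)=231 f(22,20)=22 f(22,22)=1
Σ_s f(22,s) = 2496144
P = 2496144/4194304 = 156009/262144

Answer: 156009/262144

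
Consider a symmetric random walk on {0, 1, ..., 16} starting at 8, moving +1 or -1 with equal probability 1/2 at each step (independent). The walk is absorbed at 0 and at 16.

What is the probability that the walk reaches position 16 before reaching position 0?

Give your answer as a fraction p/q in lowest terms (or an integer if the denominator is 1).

Answer: 1/2

Derivation:
Symmetric walk (p = 1/2): the harmonic-function argument gives P(hit 16 before 0 | start at 8) = a/N.
P = 8/16 = 1/2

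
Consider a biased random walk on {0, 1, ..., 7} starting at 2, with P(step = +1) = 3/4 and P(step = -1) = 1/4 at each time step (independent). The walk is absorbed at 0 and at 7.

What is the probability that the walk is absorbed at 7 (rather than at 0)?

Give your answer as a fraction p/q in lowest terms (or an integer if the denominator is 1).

Biased walk: p = 3/4, q = 1/4, r = q/p = 1/3
Gambler's ruin: P(hit 7 before 0 | start at 2) = (1 - r^a)/(1 - r^N)
r^2 = 1/9; r^7 = 1/2187
P = (1 - 1/9) / (1 - 1/2187) = 8/9 / 2186/2187 = 972/1093

Answer: 972/1093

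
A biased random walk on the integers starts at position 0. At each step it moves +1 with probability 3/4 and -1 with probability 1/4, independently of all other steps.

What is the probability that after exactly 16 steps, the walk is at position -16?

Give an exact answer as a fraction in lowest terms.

Answer: 1/4294967296

Derivation:
To reach position -16 after 16 steps: need 0 steps of +1 and 16 steps of -1.
Number of such sequences: C(16,0) = 1
Each has probability (3/4)^0 · (1/4)^16 = 1/4294967296
P = 1 · 1/4294967296 = 1/4294967296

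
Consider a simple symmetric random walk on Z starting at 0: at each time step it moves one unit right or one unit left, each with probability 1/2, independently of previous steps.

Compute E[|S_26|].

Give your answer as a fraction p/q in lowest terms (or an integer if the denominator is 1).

Answer: 16900975/4194304

Derivation:
S_26 takes values m ≡ 0 (mod 2) with |m| ≤ 26; P(S_26=m) = C(26,(26+m)/2)/2^26.
Total paths: 2^26 = 67108864
Distribution: P(S=-26)=1/67108864, P(S=-24)=26/67108864, P(S=-22)=325/67108864, P(S=-20)=2600/67108864, P(S=-18)=14950/67108864, P(S=-16)=65780/67108864, P(S=-14)=230230/67108864, P(S=-12)=657800/67108864, P(S=-10)=1562275/67108864, P(S=-8)=3124550/67108864, P(S=-6)=5311735/67108864, P(S=-4)=7726160/67108864, P(S=-2)=9657700/67108864, P(S=0)=10400600/67108864, P(S=2)=9657700/67108864, P(S=4)=7726160/67108864, P(S=6)=5311735/67108864, P(S=8)=3124550/67108864, P(S=10)=1562275/67108864, P(S=12)=657800/67108864, P(S=14)=230230/67108864, P(S=16)=65780/67108864, P(S=18)=14950/67108864, P(S=20)=2600/67108864, P(S=22)=325/67108864, P(S=24)=26/67108864, P(S=26)=1/67108864
E[|S_26|] = Σ_m |m|·P(S_26=m) = 270415600/67108864 = 16900975/4194304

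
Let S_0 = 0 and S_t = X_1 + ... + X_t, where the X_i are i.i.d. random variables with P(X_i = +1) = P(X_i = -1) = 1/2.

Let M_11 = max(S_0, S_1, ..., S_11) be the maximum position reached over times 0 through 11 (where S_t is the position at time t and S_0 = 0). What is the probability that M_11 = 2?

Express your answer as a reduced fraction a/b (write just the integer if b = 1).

Answer: 165/1024

Derivation:
Let M_11 = max(S_0,...,S_11). Use the reflection principle: for j ≥ 1, #{paths with M_11 ≥ j} = #{S_11 ≥ j} + #{S_11 ≥ j+1}.
By reflection, #{M_11 ≥ 2} = #{S_11 ≥ 2} + #{S_11 ≥ 3} = 562 + 562 = 1124.
#{M_11 ≥ 3} = #{S_11 ≥ 3} + #{S_11 ≥ 4} = 562 + 232 = 794.
#{M_11 = 2} = 1124 - 794 = 330.
P(M_11 = 2) = 330/2048 = 165/1024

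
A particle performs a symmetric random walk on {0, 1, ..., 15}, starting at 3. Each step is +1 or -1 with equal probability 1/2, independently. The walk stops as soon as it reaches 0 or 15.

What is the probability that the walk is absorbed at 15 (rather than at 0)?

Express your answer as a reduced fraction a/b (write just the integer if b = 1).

Answer: 1/5

Derivation:
Symmetric walk (p = 1/2): the harmonic-function argument gives P(hit 15 before 0 | start at 3) = a/N.
P = 3/15 = 1/5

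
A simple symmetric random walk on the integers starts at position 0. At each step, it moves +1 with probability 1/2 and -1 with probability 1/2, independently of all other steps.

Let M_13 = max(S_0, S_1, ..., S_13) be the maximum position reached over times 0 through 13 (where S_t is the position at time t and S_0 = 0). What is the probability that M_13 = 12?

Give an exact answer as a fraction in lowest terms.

Let M_13 = max(S_0,...,S_13). Use the reflection principle: for j ≥ 1, #{paths with M_13 ≥ j} = #{S_13 ≥ j} + #{S_13 ≥ j+1}.
By reflection, #{M_13 ≥ 12} = #{S_13 ≥ 12} + #{S_13 ≥ 13} = 1 + 1 = 2.
#{M_13 ≥ 13} = #{S_13 ≥ 13} + #{S_13 ≥ 14} = 1 + 0 = 1.
#{M_13 = 12} = 2 - 1 = 1.
P(M_13 = 12) = 1/8192 = 1/8192

Answer: 1/8192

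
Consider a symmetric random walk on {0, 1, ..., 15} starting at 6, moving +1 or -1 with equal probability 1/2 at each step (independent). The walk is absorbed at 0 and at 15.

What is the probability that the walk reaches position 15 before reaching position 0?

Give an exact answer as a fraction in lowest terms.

Symmetric walk (p = 1/2): the harmonic-function argument gives P(hit 15 before 0 | start at 6) = a/N.
P = 6/15 = 2/5

Answer: 2/5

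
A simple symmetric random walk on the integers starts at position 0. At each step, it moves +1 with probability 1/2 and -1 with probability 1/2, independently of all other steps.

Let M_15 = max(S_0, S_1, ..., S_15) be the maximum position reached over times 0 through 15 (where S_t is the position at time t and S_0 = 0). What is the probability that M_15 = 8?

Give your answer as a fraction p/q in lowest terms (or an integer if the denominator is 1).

Let M_15 = max(S_0,...,S_15). Use the reflection principle: for j ≥ 1, #{paths with M_15 ≥ j} = #{S_15 ≥ j} + #{S_15 ≥ j+1}.
By reflection, #{M_15 ≥ 8} = #{S_15 ≥ 8} + #{S_15 ≥ 9} = 576 + 576 = 1152.
#{M_15 ≥ 9} = #{S_15 ≥ 9} + #{S_15 ≥ 10} = 576 + 121 = 697.
#{M_15 = 8} = 1152 - 697 = 455.
P(M_15 = 8) = 455/32768 = 455/32768

Answer: 455/32768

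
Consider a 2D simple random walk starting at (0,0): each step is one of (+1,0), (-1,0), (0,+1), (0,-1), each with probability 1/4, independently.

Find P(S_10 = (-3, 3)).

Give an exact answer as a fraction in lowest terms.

Let h be the number of horizontal steps (so 10-h are vertical). To end at (-3,3) need (h-3)/2 right-steps and ((10-h)+3)/2 up-steps.
Sum over h with 3 ≤ h ≤ 7, h ≡ 1 (mod 2), 10-h ≡ 1 (mod 2):
h=3: C(10,3)·C(3,0)·C(7,5) = 120·1·21 = 2520
h=5: C(10,5)·C(5,1)·C(5,4) = 252·5·5 = 6300
h=7: C(10,7)·C(7,2)·C(3,3) = 120·21·1 = 2520
Total favorable: 11340
Total paths: 4^10 = 1048576
P = 11340/1048576 = 2835/262144

Answer: 2835/262144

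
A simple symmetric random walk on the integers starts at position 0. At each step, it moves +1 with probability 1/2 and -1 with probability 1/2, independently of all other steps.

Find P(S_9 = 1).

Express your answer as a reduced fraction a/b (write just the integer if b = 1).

Answer: 63/256

Derivation:
To reach position 1 after 9 steps: need 5 steps of +1 and 4 of -1.
Favorable paths: C(9,5) = 126
Total paths: 2^9 = 512
P = 126/512 = 63/256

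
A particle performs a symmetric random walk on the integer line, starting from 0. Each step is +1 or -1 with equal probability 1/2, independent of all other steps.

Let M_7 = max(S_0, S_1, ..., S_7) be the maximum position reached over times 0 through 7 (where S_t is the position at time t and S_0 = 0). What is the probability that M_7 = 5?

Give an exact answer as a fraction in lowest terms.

Answer: 7/128

Derivation:
Let M_7 = max(S_0,...,S_7). Use the reflection principle: for j ≥ 1, #{paths with M_7 ≥ j} = #{S_7 ≥ j} + #{S_7 ≥ j+1}.
By reflection, #{M_7 ≥ 5} = #{S_7 ≥ 5} + #{S_7 ≥ 6} = 8 + 1 = 9.
#{M_7 ≥ 6} = #{S_7 ≥ 6} + #{S_7 ≥ 7} = 1 + 1 = 2.
#{M_7 = 5} = 9 - 2 = 7.
P(M_7 = 5) = 7/128 = 7/128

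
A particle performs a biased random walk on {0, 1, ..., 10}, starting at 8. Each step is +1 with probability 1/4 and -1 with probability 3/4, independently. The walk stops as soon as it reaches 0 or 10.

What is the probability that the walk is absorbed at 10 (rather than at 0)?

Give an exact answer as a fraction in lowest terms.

Answer: 820/7381

Derivation:
Biased walk: p = 1/4, q = 3/4, r = q/p = 3
Gambler's ruin: P(hit 10 before 0 | start at 8) = (1 - r^a)/(1 - r^N)
r^8 = 6561; r^10 = 59049
P = (1 - 6561) / (1 - 59049) = -6560 / -59048 = 820/7381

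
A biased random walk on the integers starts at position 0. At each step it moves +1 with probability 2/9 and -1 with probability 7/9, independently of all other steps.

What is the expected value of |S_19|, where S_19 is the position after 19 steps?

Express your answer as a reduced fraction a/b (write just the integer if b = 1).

S_19 takes values m ≡ 1 (mod 2) with |m| ≤ 19; P(S_19=m) = C(19,(19+m)/2) · (2/9)^((19+m)/2) · (7/9)^((19-m)/2).
Distribution: P(S=-19)=11398895185373143/1350851717672992089, P(S=-17)=61879716720597062/1350851717672992089, P(S=-15)=17679919063027732/150094635296999121, P(S=-13)=85873892591848984/450283905890997363, P(S=-11)=98141591533541696/450283905890997363, P(S=-9)=28040454723869056/150094635296999121, P(S=-7)=56080909447738112/450283905890997363, P(S=-5)=29757217257983488/450283905890997363, P(S=-3)=4251031036854784/150094635296999121, P(S=-1)=13360383258686464/1350851717672992089, P(S=1)=3817252359624704/1350851717672992089, P(S=3)=99149411938304/150094635296999121, P(S=5)=56656806821888/450283905890997363, P(S=7)=8716431818752/450283905890997363, P(S=9)=355772727296/150094635296999121, P(S=11)=101649350656/450283905890997363, P(S=13)=7260667904/450283905890997363, P(S=15)=122028032/150094635296999121, P(S=17)=34865152/1350851717672992089, P(S=19)=524288/1350851717672992089
E[|S_19|] = Σ_m |m|·P(S_19=m) = 1586012185004871895/150094635296999121

Answer: 1586012185004871895/150094635296999121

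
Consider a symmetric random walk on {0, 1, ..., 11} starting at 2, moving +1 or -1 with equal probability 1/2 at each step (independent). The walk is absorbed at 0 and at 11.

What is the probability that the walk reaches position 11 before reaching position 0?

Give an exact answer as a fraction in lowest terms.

Symmetric walk (p = 1/2): the harmonic-function argument gives P(hit 11 before 0 | start at 2) = a/N.
P = 2/11 = 2/11

Answer: 2/11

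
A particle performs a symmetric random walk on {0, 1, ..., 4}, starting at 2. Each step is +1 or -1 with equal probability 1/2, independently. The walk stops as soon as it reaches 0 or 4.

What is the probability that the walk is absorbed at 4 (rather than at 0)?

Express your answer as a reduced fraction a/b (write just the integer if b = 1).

Answer: 1/2

Derivation:
Symmetric walk (p = 1/2): the harmonic-function argument gives P(hit 4 before 0 | start at 2) = a/N.
P = 2/4 = 1/2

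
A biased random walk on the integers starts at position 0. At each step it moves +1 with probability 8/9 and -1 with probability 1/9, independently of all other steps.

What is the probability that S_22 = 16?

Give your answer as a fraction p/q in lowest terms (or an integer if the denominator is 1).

Answer: 221937389636818042880/984770902183611232881

Derivation:
To reach position 16 after 22 steps: need 19 steps of +1 and 3 steps of -1.
Number of such sequences: C(22,19) = 1540
Each has probability (8/9)^19 · (1/9)^3 = 144115188075855872/984770902183611232881
P = 1540 · 144115188075855872/984770902183611232881 = 221937389636818042880/984770902183611232881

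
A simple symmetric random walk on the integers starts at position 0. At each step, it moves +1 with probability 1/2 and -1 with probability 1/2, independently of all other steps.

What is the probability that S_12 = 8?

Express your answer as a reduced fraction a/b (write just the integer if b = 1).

Answer: 33/2048

Derivation:
To reach position 8 after 12 steps: need 10 steps of +1 and 2 of -1.
Favorable paths: C(12,10) = 66
Total paths: 2^12 = 4096
P = 66/4096 = 33/2048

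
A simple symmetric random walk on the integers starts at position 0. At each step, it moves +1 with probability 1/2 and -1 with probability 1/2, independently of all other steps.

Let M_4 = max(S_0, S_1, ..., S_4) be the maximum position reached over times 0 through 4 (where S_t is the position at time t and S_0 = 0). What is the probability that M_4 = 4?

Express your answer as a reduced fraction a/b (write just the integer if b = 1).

Let M_4 = max(S_0,...,S_4). Use the reflection principle: for j ≥ 1, #{paths with M_4 ≥ j} = #{S_4 ≥ j} + #{S_4 ≥ j+1}.
By reflection, #{M_4 ≥ 4} = #{S_4 ≥ 4} + #{S_4 ≥ 5} = 1 + 0 = 1.
#{M_4 ≥ 5} = #{S_4 ≥ 5} + #{S_4 ≥ 6} = 0 + 0 = 0.
#{M_4 = 4} = 1 - 0 = 1.
P(M_4 = 4) = 1/16 = 1/16

Answer: 1/16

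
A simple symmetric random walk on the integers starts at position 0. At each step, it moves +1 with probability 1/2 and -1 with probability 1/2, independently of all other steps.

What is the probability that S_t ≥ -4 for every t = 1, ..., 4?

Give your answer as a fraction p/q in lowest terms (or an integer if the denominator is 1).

Answer: 1

Derivation:
Let f(t,s) = #length-t paths at position s with S_1..S_t all ≥ -4.
f(t,s) = f(t-1,s-1) + f(t-1,s+1) for s ≥ -4; f(t,s) = 0 for s < -4.
t=0: f(0,0)=1
t=1: f(1,-1)=1 f(1,1)=1
t=2: f(2,-2)=1 f(2,0)=2 f(2,2)=1
t=3: f(3,-3)=1 f(3,-1)=3 f(3,1)=3 f(3,3)=1
t=4: f(4,-4)=1 f(4,-2)=4 f(4,0)=6 f(4,2)=4 f(4,4)=1
Σ_s f(4,s) = 16
P = 16/16 = 1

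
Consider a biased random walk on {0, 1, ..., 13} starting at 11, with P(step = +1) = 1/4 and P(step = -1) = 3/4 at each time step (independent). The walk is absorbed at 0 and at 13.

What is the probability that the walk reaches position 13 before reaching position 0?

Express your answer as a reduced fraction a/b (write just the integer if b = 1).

Answer: 88573/797161

Derivation:
Biased walk: p = 1/4, q = 3/4, r = q/p = 3
Gambler's ruin: P(hit 13 before 0 | start at 11) = (1 - r^a)/(1 - r^N)
r^11 = 177147; r^13 = 1594323
P = (1 - 177147) / (1 - 1594323) = -177146 / -1594322 = 88573/797161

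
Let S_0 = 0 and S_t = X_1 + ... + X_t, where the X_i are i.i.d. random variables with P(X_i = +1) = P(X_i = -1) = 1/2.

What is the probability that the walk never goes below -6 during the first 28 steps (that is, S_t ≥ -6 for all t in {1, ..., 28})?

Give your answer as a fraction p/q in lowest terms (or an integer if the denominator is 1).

Let f(t,s) = #length-t paths at position s with S_1..S_t all ≥ -6.
f(t,s) = f(t-1,s-1) + f(t-1,s+1) for s ≥ -6; f(t,s) = 0 for s < -6.
t=0: f(0,0)=1
t=1: f(1,-1)=1 f(1,1)=1
t=2: f(2,-2)=1 f(2,0)=2 f(2,2)=1
t=3: f(3,-3)=1 f(3,-1)=3 f(3,1)=3 f(3,3)=1
t=4: f(4,-4)=1 f(4,-2)=4 f(4,0)=6 f(4,2)=4 f(4,4)=1
t=5: f(5,-5)=1 f(5,-3)=5 f(5,-1)=10 f(5,1)=10 f(5,3)=5 f(5,5)=1
t=6: f(6,-6)=1 f(6,-4)=6 f(6,-2)=15 f(6,0)=20 f(6,2)=15 f(6,4)=6 f(6,6)=1
t=7: f(7,-5)=7 f(7,-3)=21 f(7,-1)=35 f(7,1)=35 f(7,3)=21 f(7,5)=7 f(7,7)=1
t=8: f(8,-6)=7 f(8,-4)=28 f(8,-2)=56 f(8,0)=70 f(8,2)=56 f(8,4)=28 f(8,6)=8 f(8,8)=1
t=9: f(9,-5)=35 f(9,-3)=84 f(9,-1)=126 f(9,1)=126 f(9,3)=84 f(9,5)=36 f(9,7)=9 f(9,9)=1
t=10: f(10,-6)=35 f(10,-4)=119 f(10,-2)=210 f(10,0)=252 f(10,2)=210 f(10,4)=120 f(10,6)=45 f(10,8)=10 f(10,10)=1
t=11: f(11,-5)=154 f(11,-3)=329 f(11,-1)=462 f(11,1)=462 f(11,3)=330 f(11,5)=165 f(11,7)=55 f(11,9)=11 f(11,11)=1
t=12: f(12,-6)=154 f(12,-4)=483 f(12,-2)=791 f(12,0)=924 f(12,2)=792 f(12,4)=495 f(12,6)=220 f(12,8)=66 f(12,10)=12 f(12,12)=1
t=13: f(13,-5)=637 f(13,-3)=1274 f(13,-1)=1715 f(13,1)=1716 f(13,3)=1287 f(13,5)=715 f(13,7)=286 f(13,9)=78 f(13,11)=13 f(13,13)=1
t=14: f(14,-6)=637 f(14,-4)=1911 f(14,-2)=2989 f(14,0)=3431 f(14,2)=3003 f(14,4)=2002 f(14,6)=1001 f(14,8)=364 f(14,10)=91 f(14,12)=14 f(14,14)=1
t=15: f(15,-5)=2548 f(15,-3)=4900 f(15,-1)=6420 f(15,1)=6434 f(15,3)=5005 f(15,5)=3003 f(15,7)=1365 f(15,9)=455 f(15,11)=105 f(15,13)=15 f(15,15)=1
t=16: f(16,-6)=2548 f(16,-4)=7448 f(16,-2)=11320 f(16,0)=12854 f(16,2)=11439 f(16,4)=8008 f(16,6)=4368 f(16,8)=1820 f(16,10)=560 f(16,12)=120 f(16,14)=16 f(16,16)=1
t=17: f(17,-5)=9996 f(17,-3)=18768 f(17,-1)=24174 f(17,1)=24293 f(17,3)=19447 f(17,5)=12376 f(17,7)=6188 f(17,9)=2380 f(17,11)=680 f(17,13)=136 f(17,15)=17 f(17,17)=1
t=18: f(18,-6)=9996 f(18,-4)=28764 f(18,-2)=42942 f(18,0)=48467 f(18,2)=43740 f(18,4)=31823 f(18,6)=18564 f(18,8)=8568 f(18,10)=3060 f(18,12)=816 f(18,14)=153 f(18,16)=18 f(18,18)=1
t=19: f(19,-5)=38760 f(19,-3)=71706 f(19,-1)=91409 f(19,1)=92207 f(19,3)=75563 f(19,5)=50387 f(19,7)=27132 f(19,9)=11628 f(19,11)=3876 f(19,13)=969 f(19,15)=171 f(19,17)=19 f(19,19)=1
t=20: f(20,-6)=38760 f(20,-4)=110466 f(20,-2)=163115 f(20,0)=183616 f(20,2)=167770 f(20,4)=125950 f(20,6)=77519 f(20,8)=38760 f(20,10)=15504 f(20,12)=4845 f(20,14)=1140 f(20,16)=190 f(20,18)=20 f(20,20)=1
t=21: f(21,-5)=149226 f(21,-3)=273581 f(21,-1)=346731 f(21,1)=351386 f(21,3)=293720 f(21,5)=203469 f(21,7)=116279 f(21,9)=54264 f(21,11)=20349 f(21,13)=5985 f(21,15)=1330 f(21,17)=210 f(21,19)=21 f(21,21)=1
t=22: f(22,-6)=149226 f(22,-4)=422807 f(22,-2)=620312 f(22,0)=698117 f(22,2)=645106 f(22,4)=497189 f(22,6)=319748 f(22,8)=170543 f(22,10)=74613 f(22,12)=26334 f(22,14)=7315 f(22,16)=1540 f(22,18)=231 f(22,20)=22 f(22,22)=1
t=23: f(23,-5)=572033 f(23,-3)=1043119 f(23,-1)=1318429 f(23,1)=1343223 f(23,3)=1142295 f(23,5)=816937 f(23,7)=490291 f(23,9)=245156 f(23,11)=100947 f(23,13)=33649 f(23,15)=8855 f(23,17)=1771 f(23,19)=253 f(23,21)=23 f(23,23)=1
t=24: f(24,-6)=572033 f(24,-4)=1615152 f(24,-2)=2361548 f(24,0)=2661652 f(24,2)=2485518 f(24,4)=1959232 f(24,6)=1307228 f(24,8)=735447 f(24,10)=346103 f(24,12)=134596 f(24,14)=42504 f(24,16)=10626 f(24,18)=2024 f(24,20)=276 f(24,22)=24 f(24,24)=1
t=25: f(25,-5)=2187185 f(25,-3)=3976700 f(25,-1)=5023200 f(25,1)=5147170 f(25,3)=4444750 f(25,5)=3266460 f(25,7)=2042675 f(25,9)=1081550 f(25,11)=480699 f(25,13)=177100 f(25,15)=53130 f(25,17)=12650 f(25,19)=2300 f(25,21)=300 f(25,23)=25 f(25,25)=1
t=26: f(26,-6)=2187185 f(26,-4)=6163885 f(26,-2)=8999900 f(26,0)=10170370 f(26,2)=9591920 f(26,4)=7711210 f(26,6)=5309135 f(26,8)=3124225 f(26,10)=1562249 f(26,12)=657799 f(26,14)=230230 f(26,16)=65780 f(26,18)=14950 f(26,20)=2600 f(26,22)=325 f(26,24)=26 f(26,26)=1
t=27: f(27,-5)=8351070 f(27,-3)=15163785 f(27,-1)=19170270 f(27,1)=19762290 f(27,3)=17303130 f(27,5)=13020345 f(27,7)=8433360 f(27,9)=4686474 f(27,11)=2220048 f(27,13)=888029 f(27,15)=296010 f(27,17)=80730 f(27,19)=17550 f(27,21)=2925 f(27,23)=351 f(27,25)=27 f(27,27)=1
t=28: f(28,-6)=8351070 f(28,-4)=23514855 f(28,-2)=34334055 f(28,0)=38932560 f(28,2)=37065420 f(28,4)=30323475 f(28,6)=21453705 f(28,8)=13119834 f(28,10)=6906522 f(28,12)=3108077 f(28,14)=1184039 f(28,16)=376740 f(28,18)=98280 f(28,20)=20475 f(28,22)=3276 f(28,24)=378 f(28,26)=28 f(28,28)=1
Σ_s f(28,s) = 218792790
P = 218792790/268435456 = 109396395/134217728

Answer: 109396395/134217728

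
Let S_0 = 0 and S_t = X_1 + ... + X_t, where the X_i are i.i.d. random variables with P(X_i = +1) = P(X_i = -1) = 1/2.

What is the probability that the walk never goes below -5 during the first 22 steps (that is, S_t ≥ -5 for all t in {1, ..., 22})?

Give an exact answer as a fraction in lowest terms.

Answer: 1656667/2097152

Derivation:
Let f(t,s) = #length-t paths at position s with S_1..S_t all ≥ -5.
f(t,s) = f(t-1,s-1) + f(t-1,s+1) for s ≥ -5; f(t,s) = 0 for s < -5.
t=0: f(0,0)=1
t=1: f(1,-1)=1 f(1,1)=1
t=2: f(2,-2)=1 f(2,0)=2 f(2,2)=1
t=3: f(3,-3)=1 f(3,-1)=3 f(3,1)=3 f(3,3)=1
t=4: f(4,-4)=1 f(4,-2)=4 f(4,0)=6 f(4,2)=4 f(4,4)=1
t=5: f(5,-5)=1 f(5,-3)=5 f(5,-1)=10 f(5,1)=10 f(5,3)=5 f(5,5)=1
t=6: f(6,-4)=6 f(6,-2)=15 f(6,0)=20 f(6,2)=15 f(6,4)=6 f(6,6)=1
t=7: f(7,-5)=6 f(7,-3)=21 f(7,-1)=35 f(7,1)=35 f(7,3)=21 f(7,5)=7 f(7,7)=1
t=8: f(8,-4)=27 f(8,-2)=56 f(8,0)=70 f(8,2)=56 f(8,4)=28 f(8,6)=8 f(8,8)=1
t=9: f(9,-5)=27 f(9,-3)=83 f(9,-1)=126 f(9,1)=126 f(9,3)=84 f(9,5)=36 f(9,7)=9 f(9,9)=1
t=10: f(10,-4)=110 f(10,-2)=209 f(10,0)=252 f(10,2)=210 f(10,4)=120 f(10,6)=45 f(10,8)=10 f(10,10)=1
t=11: f(11,-5)=110 f(11,-3)=319 f(11,-1)=461 f(11,1)=462 f(11,3)=330 f(11,5)=165 f(11,7)=55 f(11,9)=11 f(11,11)=1
t=12: f(12,-4)=429 f(12,-2)=780 f(12,0)=923 f(12,2)=792 f(12,4)=495 f(12,6)=220 f(12,8)=66 f(12,10)=12 f(12,12)=1
t=13: f(13,-5)=429 f(13,-3)=1209 f(13,-1)=1703 f(13,1)=1715 f(13,3)=1287 f(13,5)=715 f(13,7)=286 f(13,9)=78 f(13,11)=13 f(13,13)=1
t=14: f(14,-4)=1638 f(14,-2)=2912 f(14,0)=3418 f(14,2)=3002 f(14,4)=2002 f(14,6)=1001 f(14,8)=364 f(14,10)=91 f(14,12)=14 f(14,14)=1
t=15: f(15,-5)=1638 f(15,-3)=4550 f(15,-1)=6330 f(15,1)=6420 f(15,3)=5004 f(15,5)=3003 f(15,7)=1365 f(15,9)=455 f(15,11)=105 f(15,13)=15 f(15,15)=1
t=16: f(16,-4)=6188 f(16,-2)=10880 f(16,0)=12750 f(16,2)=11424 f(16,4)=8007 f(16,6)=4368 f(16,8)=1820 f(16,10)=560 f(16,12)=120 f(16,14)=16 f(16,16)=1
t=17: f(17,-5)=6188 f(17,-3)=17068 f(17,-1)=23630 f(17,1)=24174 f(17,3)=19431 f(17,5)=12375 f(17,7)=6188 f(17,9)=2380 f(17,11)=680 f(17,13)=136 f(17,15)=17 f(17,17)=1
t=18: f(18,-4)=23256 f(18,-2)=40698 f(18,0)=47804 f(18,2)=43605 f(18,4)=31806 f(18,6)=18563 f(18,8)=8568 f(18,10)=3060 f(18,12)=816 f(18,14)=153 f(18,16)=18 f(18,18)=1
t=19: f(19,-5)=23256 f(19,-3)=63954 f(19,-1)=88502 f(19,1)=91409 f(19,3)=75411 f(19,5)=50369 f(19,7)=27131 f(19,9)=11628 f(19,11)=3876 f(19,13)=969 f(19,15)=171 f(19,17)=19 f(19,19)=1
t=20: f(20,-4)=87210 f(20,-2)=152456 f(20,0)=179911 f(20,2)=166820 f(20,4)=125780 f(20,6)=77500 f(20,8)=38759 f(20,10)=15504 f(20,12)=4845 f(20,14)=1140 f(20,16)=190 f(20,18)=20 f(20,20)=1
t=21: f(21,-5)=87210 f(21,-3)=239666 f(21,-1)=332367 f(21,1)=346731 f(21,3)=292600 f(21,5)=203280 f(21,7)=116259 f(21,9)=54263 f(21,11)=20349 f(21,13)=5985 f(21,15)=1330 f(21,17)=210 f(21,19)=21 f(21,21)=1
t=22: f(22,-4)=326876 f(22,-2)=572033 f(22,0)=679098 f(22,2)=639331 f(22,4)=495880 f(22,6)=319539 f(22,8)=170522 f(22,10)=74612 f(22,12)=26334 f(22,14)=7315 f(22,16)=1540 f(22,18)=231 f(22,20)=22 f(22,22)=1
Σ_s f(22,s) = 3313334
P = 3313334/4194304 = 1656667/2097152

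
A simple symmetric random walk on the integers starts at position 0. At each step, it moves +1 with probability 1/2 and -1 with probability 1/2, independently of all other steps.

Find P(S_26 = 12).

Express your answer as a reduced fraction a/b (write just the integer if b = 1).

To reach position 12 after 26 steps: need 19 steps of +1 and 7 of -1.
Favorable paths: C(26,19) = 657800
Total paths: 2^26 = 67108864
P = 657800/67108864 = 82225/8388608

Answer: 82225/8388608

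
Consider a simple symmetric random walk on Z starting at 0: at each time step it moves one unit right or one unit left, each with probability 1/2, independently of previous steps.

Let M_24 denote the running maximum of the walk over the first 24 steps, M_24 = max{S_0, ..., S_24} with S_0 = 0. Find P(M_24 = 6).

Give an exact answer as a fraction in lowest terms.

Let M_24 = max(S_0,...,S_24). Use the reflection principle: for j ≥ 1, #{paths with M_24 ≥ j} = #{S_24 ≥ j} + #{S_24 ≥ j+1}.
By reflection, #{M_24 ≥ 6} = #{S_24 ≥ 6} + #{S_24 ≥ 7} = 2579130 + 1271626 = 3850756.
#{M_24 ≥ 7} = #{S_24 ≥ 7} + #{S_24 ≥ 8} = 1271626 + 1271626 = 2543252.
#{M_24 = 6} = 3850756 - 2543252 = 1307504.
P(M_24 = 6) = 1307504/16777216 = 81719/1048576

Answer: 81719/1048576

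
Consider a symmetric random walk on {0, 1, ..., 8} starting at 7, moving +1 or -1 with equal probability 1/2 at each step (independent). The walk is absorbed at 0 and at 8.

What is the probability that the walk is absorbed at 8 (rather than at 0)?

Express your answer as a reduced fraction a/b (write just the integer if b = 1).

Symmetric walk (p = 1/2): the harmonic-function argument gives P(hit 8 before 0 | start at 7) = a/N.
P = 7/8 = 7/8

Answer: 7/8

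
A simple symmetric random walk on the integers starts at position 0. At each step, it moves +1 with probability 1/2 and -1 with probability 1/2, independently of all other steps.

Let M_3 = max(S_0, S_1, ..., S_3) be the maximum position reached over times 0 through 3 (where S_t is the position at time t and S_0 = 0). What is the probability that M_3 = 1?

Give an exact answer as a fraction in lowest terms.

Answer: 3/8

Derivation:
Let M_3 = max(S_0,...,S_3). Use the reflection principle: for j ≥ 1, #{paths with M_3 ≥ j} = #{S_3 ≥ j} + #{S_3 ≥ j+1}.
By reflection, #{M_3 ≥ 1} = #{S_3 ≥ 1} + #{S_3 ≥ 2} = 4 + 1 = 5.
#{M_3 ≥ 2} = #{S_3 ≥ 2} + #{S_3 ≥ 3} = 1 + 1 = 2.
#{M_3 = 1} = 5 - 2 = 3.
P(M_3 = 1) = 3/8 = 3/8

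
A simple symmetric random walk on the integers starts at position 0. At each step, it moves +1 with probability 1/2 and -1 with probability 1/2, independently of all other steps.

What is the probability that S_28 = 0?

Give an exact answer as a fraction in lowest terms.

Answer: 5014575/33554432

Derivation:
To return to 0 after 28 steps: need exactly 14 steps of +1 and 14 of -1.
Favorable paths: C(28,14) = 40116600
Total paths: 2^28 = 268435456
P = 40116600/268435456 = 5014575/33554432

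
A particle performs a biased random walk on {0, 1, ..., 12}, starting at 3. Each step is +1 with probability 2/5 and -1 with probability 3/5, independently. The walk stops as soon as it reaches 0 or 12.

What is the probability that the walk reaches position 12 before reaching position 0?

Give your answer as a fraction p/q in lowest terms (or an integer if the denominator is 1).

Answer: 512/27755

Derivation:
Biased walk: p = 2/5, q = 3/5, r = q/p = 3/2
Gambler's ruin: P(hit 12 before 0 | start at 3) = (1 - r^a)/(1 - r^N)
r^3 = 27/8; r^12 = 531441/4096
P = (1 - 27/8) / (1 - 531441/4096) = -19/8 / -527345/4096 = 512/27755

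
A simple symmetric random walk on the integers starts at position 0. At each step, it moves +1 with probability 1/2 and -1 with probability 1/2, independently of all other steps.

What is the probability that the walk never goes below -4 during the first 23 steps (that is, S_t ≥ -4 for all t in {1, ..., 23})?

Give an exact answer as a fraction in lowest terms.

Let f(t,s) = #length-t paths at position s with S_1..S_t all ≥ -4.
f(t,s) = f(t-1,s-1) + f(t-1,s+1) for s ≥ -4; f(t,s) = 0 for s < -4.
t=0: f(0,0)=1
t=1: f(1,-1)=1 f(1,1)=1
t=2: f(2,-2)=1 f(2,0)=2 f(2,2)=1
t=3: f(3,-3)=1 f(3,-1)=3 f(3,1)=3 f(3,3)=1
t=4: f(4,-4)=1 f(4,-2)=4 f(4,0)=6 f(4,2)=4 f(4,4)=1
t=5: f(5,-3)=5 f(5,-1)=10 f(5,1)=10 f(5,3)=5 f(5,5)=1
t=6: f(6,-4)=5 f(6,-2)=15 f(6,0)=20 f(6,2)=15 f(6,4)=6 f(6,6)=1
t=7: f(7,-3)=20 f(7,-1)=35 f(7,1)=35 f(7,3)=21 f(7,5)=7 f(7,7)=1
t=8: f(8,-4)=20 f(8,-2)=55 f(8,0)=70 f(8,2)=56 f(8,4)=28 f(8,6)=8 f(8,8)=1
t=9: f(9,-3)=75 f(9,-1)=125 f(9,1)=126 f(9,3)=84 f(9,5)=36 f(9,7)=9 f(9,9)=1
t=10: f(10,-4)=75 f(10,-2)=200 f(10,0)=251 f(10,2)=210 f(10,4)=120 f(10,6)=45 f(10,8)=10 f(10,10)=1
t=11: f(11,-3)=275 f(11,-1)=451 f(11,1)=461 f(11,3)=330 f(11,5)=165 f(11,7)=55 f(11,9)=11 f(11,11)=1
t=12: f(12,-4)=275 f(12,-2)=726 f(12,0)=912 f(12,2)=791 f(12,4)=495 f(12,6)=220 f(12,8)=66 f(12,10)=12 f(12,12)=1
t=13: f(13,-3)=1001 f(13,-1)=1638 f(13,1)=1703 f(13,3)=1286 f(13,5)=715 f(13,7)=286 f(13,9)=78 f(13,11)=13 f(13,13)=1
t=14: f(14,-4)=1001 f(14,-2)=2639 f(14,0)=3341 f(14,2)=2989 f(14,4)=2001 f(14,6)=1001 f(14,8)=364 f(14,10)=91 f(14,12)=14 f(14,14)=1
t=15: f(15,-3)=3640 f(15,-1)=5980 f(15,1)=6330 f(15,3)=4990 f(15,5)=3002 f(15,7)=1365 f(15,9)=455 f(15,11)=105 f(15,13)=15 f(15,15)=1
t=16: f(16,-4)=3640 f(16,-2)=9620 f(16,0)=12310 f(16,2)=11320 f(16,4)=7992 f(16,6)=4367 f(16,8)=1820 f(16,10)=560 f(16,12)=120 f(16,14)=16 f(16,16)=1
t=17: f(17,-3)=13260 f(17,-1)=21930 f(17,1)=23630 f(17,3)=19312 f(17,5)=12359 f(17,7)=6187 f(17,9)=2380 f(17,11)=680 f(17,13)=136 f(17,15)=17 f(17,17)=1
t=18: f(18,-4)=13260 f(18,-2)=35190 f(18,0)=45560 f(18,2)=42942 f(18,4)=31671 f(18,6)=18546 f(18,8)=8567 f(18,10)=3060 f(18,12)=816 f(18,14)=153 f(18,16)=18 f(18,18)=1
t=19: f(19,-3)=48450 f(19,-1)=80750 f(19,1)=88502 f(19,3)=74613 f(19,5)=50217 f(19,7)=27113 f(19,9)=11627 f(19,11)=3876 f(19,13)=969 f(19,15)=171 f(19,17)=19 f(19,19)=1
t=20: f(20,-4)=48450 f(20,-2)=129200 f(20,0)=169252 f(20,2)=163115 f(20,4)=124830 f(20,6)=77330 f(20,8)=38740 f(20,10)=15503 f(20,12)=4845 f(20,14)=1140 f(20,16)=190 f(20,18)=20 f(20,20)=1
t=21: f(21,-3)=177650 f(21,-1)=298452 f(21,1)=332367 f(21,3)=287945 f(21,5)=202160 f(21,7)=116070 f(21,9)=54243 f(21,11)=20348 f(21,13)=5985 f(21,15)=1330 f(21,17)=210 f(21,19)=21 f(21,21)=1
t=22: f(22,-4)=177650 f(22,-2)=476102 f(22,0)=630819 f(22,2)=620312 f(22,4)=490105 f(22,6)=318230 f(22,8)=170313 f(22,10)=74591 f(22,12)=26333 f(22,14)=7315 f(22,16)=1540 f(22,18)=231 f(22,20)=22 f(22,22)=1
t=23: f(23,-3)=653752 f(23,-1)=1106921 f(23,1)=1251131 f(23,3)=1110417 f(23,5)=808335 f(23,7)=488543 f(23,9)=244904 f(23,11)=100924 f(23,13)=33648 f(23,15)=8855 f(23,17)=1771 f(23,19)=253 f(23,21)=23 f(23,23)=1
Σ_s f(23,s) = 5809478
P = 5809478/8388608 = 2904739/4194304

Answer: 2904739/4194304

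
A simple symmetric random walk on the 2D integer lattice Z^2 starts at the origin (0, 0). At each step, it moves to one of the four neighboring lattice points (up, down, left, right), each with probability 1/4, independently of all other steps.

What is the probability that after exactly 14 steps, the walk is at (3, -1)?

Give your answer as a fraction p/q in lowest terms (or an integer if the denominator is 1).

Let h be the number of horizontal steps (so 14-h are vertical). To end at (3,-1) need (h+3)/2 right-steps and ((14-h)-1)/2 up-steps.
Sum over h with 3 ≤ h ≤ 13, h ≡ 1 (mod 2), 14-h ≡ 1 (mod 2):
h=3: C(14,3)·C(3,3)·C(11,5) = 364·1·462 = 168168
h=5: C(14,5)·C(5,4)·C(9,4) = 2002·5·126 = 1261260
h=7: C(14,7)·C(7,5)·C(7,3) = 3432·21·35 = 2522520
h=9: C(14,9)·C(9,6)·C(5,2) = 2002·84·10 = 1681680
h=11: C(14,11)·C(11,7)·C(3,1) = 364·330·3 = 360360
h=13: C(14,13)·C(13,8)·C(1,0) = 14·1287·1 = 18018
Total favorable: 6012006
Total paths: 4^14 = 268435456
P = 6012006/268435456 = 3006003/134217728

Answer: 3006003/134217728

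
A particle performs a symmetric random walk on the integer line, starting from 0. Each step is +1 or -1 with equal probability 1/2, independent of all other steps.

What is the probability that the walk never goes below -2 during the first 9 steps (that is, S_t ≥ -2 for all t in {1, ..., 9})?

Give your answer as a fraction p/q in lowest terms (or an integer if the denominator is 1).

Answer: 21/32

Derivation:
Let f(t,s) = #length-t paths at position s with S_1..S_t all ≥ -2.
f(t,s) = f(t-1,s-1) + f(t-1,s+1) for s ≥ -2; f(t,s) = 0 for s < -2.
t=0: f(0,0)=1
t=1: f(1,-1)=1 f(1,1)=1
t=2: f(2,-2)=1 f(2,0)=2 f(2,2)=1
t=3: f(3,-1)=3 f(3,1)=3 f(3,3)=1
t=4: f(4,-2)=3 f(4,0)=6 f(4,2)=4 f(4,4)=1
t=5: f(5,-1)=9 f(5,1)=10 f(5,3)=5 f(5,5)=1
t=6: f(6,-2)=9 f(6,0)=19 f(6,2)=15 f(6,4)=6 f(6,6)=1
t=7: f(7,-1)=28 f(7,1)=34 f(7,3)=21 f(7,5)=7 f(7,7)=1
t=8: f(8,-2)=28 f(8,0)=62 f(8,2)=55 f(8,4)=28 f(8,6)=8 f(8,8)=1
t=9: f(9,-1)=90 f(9,1)=117 f(9,3)=83 f(9,5)=36 f(9,7)=9 f(9,9)=1
Σ_s f(9,s) = 336
P = 336/512 = 21/32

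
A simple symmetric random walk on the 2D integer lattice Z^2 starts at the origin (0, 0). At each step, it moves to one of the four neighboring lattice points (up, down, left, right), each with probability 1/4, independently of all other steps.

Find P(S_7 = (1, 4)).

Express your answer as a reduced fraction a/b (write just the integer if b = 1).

Let h be the number of horizontal steps (so 7-h are vertical). To end at (1,4) need (h+1)/2 right-steps and ((7-h)+4)/2 up-steps.
Sum over h with 1 ≤ h ≤ 3, h ≡ 1 (mod 2), 7-h ≡ 0 (mod 2):
h=1: C(7,1)·C(1,1)·C(6,5) = 7·1·6 = 42
h=3: C(7,3)·C(3,2)·C(4,4) = 35·3·1 = 105
Total favorable: 147
Total paths: 4^7 = 16384
P = 147/16384 = 147/16384

Answer: 147/16384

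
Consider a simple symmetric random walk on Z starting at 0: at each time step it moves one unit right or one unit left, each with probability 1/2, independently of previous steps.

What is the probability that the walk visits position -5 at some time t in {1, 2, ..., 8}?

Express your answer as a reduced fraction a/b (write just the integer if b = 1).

Count via complement. Let g(t,s) = #length-t paths at position s with S_1..S_t all ≠ -5.
g(t,s) = g(t-1,s-1) + g(t-1,s+1) for s ≠ -5; g(t,-5) = 0.
t=0: g(0,0)=1
t=1: g(1,-1)=1 g(1,1)=1
t=2: g(2,-2)=1 g(2,0)=2 g(2,2)=1
t=3: g(3,-3)=1 g(3,-1)=3 g(3,1)=3 g(3,3)=1
t=4: g(4,-4)=1 g(4,-2)=4 g(4,0)=6 g(4,2)=4 g(4,4)=1
t=5: g(5,-3)=5 g(5,-1)=10 g(5,1)=10 g(5,3)=5 g(5,5)=1
t=6: g(6,-4)=5 g(6,-2)=15 g(6,0)=20 g(6,2)=15 g(6,4)=6 g(6,6)=1
t=7: g(7,-3)=20 g(7,-1)=35 g(7,1)=35 g(7,3)=21 g(7,5)=7 g(7,7)=1
t=8: g(8,-4)=20 g(8,-2)=55 g(8,0)=70 g(8,2)=56 g(8,4)=28 g(8,6)=8 g(8,8)=1
Paths never hitting -5: Σ_s g(8,s) = 238
Paths hitting -5: 2^8 - 238 = 18
P = 18/256 = 9/128

Answer: 9/128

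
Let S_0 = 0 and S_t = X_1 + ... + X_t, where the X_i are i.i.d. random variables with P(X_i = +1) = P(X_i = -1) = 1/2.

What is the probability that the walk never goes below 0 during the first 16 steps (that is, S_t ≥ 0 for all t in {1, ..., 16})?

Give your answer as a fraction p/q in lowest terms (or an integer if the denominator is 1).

Answer: 6435/32768

Derivation:
Let f(t,s) = #length-t paths at position s with S_1..S_t all ≥ 0.
f(t,s) = f(t-1,s-1) + f(t-1,s+1) for s ≥ 0; f(t,s) = 0 for s < 0.
t=0: f(0,0)=1
t=1: f(1,1)=1
t=2: f(2,0)=1 f(2,2)=1
t=3: f(3,1)=2 f(3,3)=1
t=4: f(4,0)=2 f(4,2)=3 f(4,4)=1
t=5: f(5,1)=5 f(5,3)=4 f(5,5)=1
t=6: f(6,0)=5 f(6,2)=9 f(6,4)=5 f(6,6)=1
t=7: f(7,1)=14 f(7,3)=14 f(7,5)=6 f(7,7)=1
t=8: f(8,0)=14 f(8,2)=28 f(8,4)=20 f(8,6)=7 f(8,8)=1
t=9: f(9,1)=42 f(9,3)=48 f(9,5)=27 f(9,7)=8 f(9,9)=1
t=10: f(10,0)=42 f(10,2)=90 f(10,4)=75 f(10,6)=35 f(10,8)=9 f(10,10)=1
t=11: f(11,1)=132 f(11,3)=165 f(11,5)=110 f(11,7)=44 f(11,9)=10 f(11,11)=1
t=12: f(12,0)=132 f(12,2)=297 f(12,4)=275 f(12,6)=154 f(12,8)=54 f(12,10)=11 f(12,12)=1
t=13: f(13,1)=429 f(13,3)=572 f(13,5)=429 f(13,7)=208 f(13,9)=65 f(13,11)=12 f(13,13)=1
t=14: f(14,0)=429 f(14,2)=1001 f(14,4)=1001 f(14,6)=637 f(14,8)=273 f(14,10)=77 f(14,12)=13 f(14,14)=1
t=15: f(15,1)=1430 f(15,3)=2002 f(15,5)=1638 f(15,7)=910 f(15,9)=350 f(15,11)=90 f(15,13)=14 f(15,15)=1
t=16: f(16,0)=1430 f(16,2)=3432 f(16,4)=3640 f(16,6)=2548 f(16,8)=1260 f(16,10)=440 f(16,12)=104 f(16,14)=15 f(16,16)=1
Σ_s f(16,s) = 12870
P = 12870/65536 = 6435/32768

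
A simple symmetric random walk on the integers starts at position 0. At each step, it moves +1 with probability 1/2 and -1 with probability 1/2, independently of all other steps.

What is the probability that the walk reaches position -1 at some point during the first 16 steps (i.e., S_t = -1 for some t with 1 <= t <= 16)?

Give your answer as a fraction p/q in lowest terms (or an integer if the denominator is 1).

Count via complement. Let g(t,s) = #length-t paths at position s with S_1..S_t all ≠ -1.
g(t,s) = g(t-1,s-1) + g(t-1,s+1) for s ≠ -1; g(t,-1) = 0.
t=0: g(0,0)=1
t=1: g(1,1)=1
t=2: g(2,0)=1 g(2,2)=1
t=3: g(3,1)=2 g(3,3)=1
t=4: g(4,0)=2 g(4,2)=3 g(4,4)=1
t=5: g(5,1)=5 g(5,3)=4 g(5,5)=1
t=6: g(6,0)=5 g(6,2)=9 g(6,4)=5 g(6,6)=1
t=7: g(7,1)=14 g(7,3)=14 g(7,5)=6 g(7,7)=1
t=8: g(8,0)=14 g(8,2)=28 g(8,4)=20 g(8,6)=7 g(8,8)=1
t=9: g(9,1)=42 g(9,3)=48 g(9,5)=27 g(9,7)=8 g(9,9)=1
t=10: g(10,0)=42 g(10,2)=90 g(10,4)=75 g(10,6)=35 g(10,8)=9 g(10,10)=1
t=11: g(11,1)=132 g(11,3)=165 g(11,5)=110 g(11,7)=44 g(11,9)=10 g(11,11)=1
t=12: g(12,0)=132 g(12,2)=297 g(12,4)=275 g(12,6)=154 g(12,8)=54 g(12,10)=11 g(12,12)=1
t=13: g(13,1)=429 g(13,3)=572 g(13,5)=429 g(13,7)=208 g(13,9)=65 g(13,11)=12 g(13,13)=1
t=14: g(14,0)=429 g(14,2)=1001 g(14,4)=1001 g(14,6)=637 g(14,8)=273 g(14,10)=77 g(14,12)=13 g(14,14)=1
t=15: g(15,1)=1430 g(15,3)=2002 g(15,5)=1638 g(15,7)=910 g(15,9)=350 g(15,11)=90 g(15,13)=14 g(15,15)=1
t=16: g(16,0)=1430 g(16,2)=3432 g(16,4)=3640 g(16,6)=2548 g(16,8)=1260 g(16,10)=440 g(16,12)=104 g(16,14)=15 g(16,16)=1
Paths never hitting -1: Σ_s g(16,s) = 12870
Paths hitting -1: 2^16 - 12870 = 52666
P = 52666/65536 = 26333/32768

Answer: 26333/32768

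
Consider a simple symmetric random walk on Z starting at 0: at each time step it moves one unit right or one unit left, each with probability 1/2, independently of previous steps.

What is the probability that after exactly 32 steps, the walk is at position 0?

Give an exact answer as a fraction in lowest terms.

Answer: 300540195/2147483648

Derivation:
To return to 0 after 32 steps: need exactly 16 steps of +1 and 16 of -1.
Favorable paths: C(32,16) = 601080390
Total paths: 2^32 = 4294967296
P = 601080390/4294967296 = 300540195/2147483648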